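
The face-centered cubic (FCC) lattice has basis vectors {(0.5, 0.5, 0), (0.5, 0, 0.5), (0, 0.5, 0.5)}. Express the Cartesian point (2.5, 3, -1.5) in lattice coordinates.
7b₁ - 2b₂ - b₃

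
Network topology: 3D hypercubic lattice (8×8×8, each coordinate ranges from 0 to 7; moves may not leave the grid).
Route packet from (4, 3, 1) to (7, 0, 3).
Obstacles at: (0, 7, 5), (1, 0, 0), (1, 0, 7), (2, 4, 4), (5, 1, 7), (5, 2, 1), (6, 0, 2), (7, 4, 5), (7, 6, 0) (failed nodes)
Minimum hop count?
8
(one shortest path: (4, 3, 1) → (5, 3, 1) → (6, 3, 1) → (7, 3, 1) → (7, 2, 1) → (7, 1, 1) → (7, 0, 1) → (7, 0, 2) → (7, 0, 3))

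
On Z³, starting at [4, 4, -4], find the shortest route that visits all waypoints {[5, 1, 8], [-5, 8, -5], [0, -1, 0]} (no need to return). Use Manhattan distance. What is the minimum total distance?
48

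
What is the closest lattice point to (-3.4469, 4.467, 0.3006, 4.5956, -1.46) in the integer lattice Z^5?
(-3, 4, 0, 5, -1)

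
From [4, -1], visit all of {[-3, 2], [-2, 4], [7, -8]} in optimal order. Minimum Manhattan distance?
33
(one optimal route: (4, -1) → (7, -8) → (-3, 2) → (-2, 4))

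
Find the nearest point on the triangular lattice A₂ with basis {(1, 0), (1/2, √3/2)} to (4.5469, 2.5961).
(4.5, 2.598)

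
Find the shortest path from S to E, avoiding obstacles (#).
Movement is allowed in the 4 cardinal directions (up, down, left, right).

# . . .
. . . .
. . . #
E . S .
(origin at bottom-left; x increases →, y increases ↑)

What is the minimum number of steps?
2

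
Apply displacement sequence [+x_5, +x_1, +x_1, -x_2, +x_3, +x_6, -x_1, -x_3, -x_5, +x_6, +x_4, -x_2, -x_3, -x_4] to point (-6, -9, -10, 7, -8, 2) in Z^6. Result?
(-5, -11, -11, 7, -8, 4)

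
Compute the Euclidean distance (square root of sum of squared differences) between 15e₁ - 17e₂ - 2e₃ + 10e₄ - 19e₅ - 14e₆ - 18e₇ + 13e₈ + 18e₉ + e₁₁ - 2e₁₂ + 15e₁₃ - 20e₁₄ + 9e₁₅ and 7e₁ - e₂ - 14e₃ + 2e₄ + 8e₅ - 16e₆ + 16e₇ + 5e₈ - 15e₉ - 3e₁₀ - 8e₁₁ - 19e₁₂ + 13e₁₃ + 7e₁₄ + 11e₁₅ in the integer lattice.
68.4544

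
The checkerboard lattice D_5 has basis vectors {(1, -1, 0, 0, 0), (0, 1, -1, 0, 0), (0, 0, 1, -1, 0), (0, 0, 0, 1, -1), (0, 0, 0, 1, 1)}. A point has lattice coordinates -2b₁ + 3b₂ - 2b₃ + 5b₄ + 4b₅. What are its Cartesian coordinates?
(-2, 5, -5, 11, -1)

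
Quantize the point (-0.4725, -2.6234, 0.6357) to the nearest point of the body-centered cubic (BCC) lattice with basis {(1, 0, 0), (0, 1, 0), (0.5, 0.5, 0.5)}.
(-0.5, -2.5, 0.5)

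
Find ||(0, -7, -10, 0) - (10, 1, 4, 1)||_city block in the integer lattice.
33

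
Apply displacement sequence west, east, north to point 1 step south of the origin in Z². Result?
(0, 0)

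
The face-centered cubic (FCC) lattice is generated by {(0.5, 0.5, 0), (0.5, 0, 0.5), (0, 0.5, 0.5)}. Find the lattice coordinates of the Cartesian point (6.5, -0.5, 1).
5b₁ + 8b₂ - 6b₃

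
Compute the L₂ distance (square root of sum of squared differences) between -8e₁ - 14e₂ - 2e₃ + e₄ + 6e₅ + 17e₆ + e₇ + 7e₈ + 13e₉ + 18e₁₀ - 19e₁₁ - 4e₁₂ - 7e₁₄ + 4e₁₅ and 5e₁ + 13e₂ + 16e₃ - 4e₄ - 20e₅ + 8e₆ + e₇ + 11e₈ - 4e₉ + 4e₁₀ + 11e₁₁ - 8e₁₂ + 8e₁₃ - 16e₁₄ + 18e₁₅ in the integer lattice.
61.3351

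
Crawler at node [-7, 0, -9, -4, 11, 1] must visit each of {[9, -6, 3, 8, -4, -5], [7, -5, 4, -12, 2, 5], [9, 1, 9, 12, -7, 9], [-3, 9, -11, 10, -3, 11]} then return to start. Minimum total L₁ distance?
228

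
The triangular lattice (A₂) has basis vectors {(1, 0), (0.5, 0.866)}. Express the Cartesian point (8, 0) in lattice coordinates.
8b₁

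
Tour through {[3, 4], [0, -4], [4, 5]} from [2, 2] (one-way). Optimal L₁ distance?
18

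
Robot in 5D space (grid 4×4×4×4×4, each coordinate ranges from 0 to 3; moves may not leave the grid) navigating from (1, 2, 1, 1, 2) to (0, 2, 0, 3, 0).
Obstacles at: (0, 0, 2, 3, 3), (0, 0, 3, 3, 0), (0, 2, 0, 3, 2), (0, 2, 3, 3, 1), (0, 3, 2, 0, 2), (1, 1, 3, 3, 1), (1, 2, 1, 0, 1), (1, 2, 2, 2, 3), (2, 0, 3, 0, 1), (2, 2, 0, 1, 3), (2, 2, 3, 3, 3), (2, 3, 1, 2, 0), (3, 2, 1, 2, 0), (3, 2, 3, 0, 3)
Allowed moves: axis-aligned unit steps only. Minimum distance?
6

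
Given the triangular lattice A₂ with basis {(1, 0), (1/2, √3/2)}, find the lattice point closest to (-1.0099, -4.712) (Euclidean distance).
(-1, -5.196)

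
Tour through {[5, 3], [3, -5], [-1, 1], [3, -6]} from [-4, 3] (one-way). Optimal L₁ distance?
24
(one optimal route: (-4, 3) → (-1, 1) → (5, 3) → (3, -5) → (3, -6))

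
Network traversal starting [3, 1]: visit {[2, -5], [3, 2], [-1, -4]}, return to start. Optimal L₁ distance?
22
(one optimal route: (3, 1) → (2, -5) → (-1, -4) → (3, 2) → (3, 1))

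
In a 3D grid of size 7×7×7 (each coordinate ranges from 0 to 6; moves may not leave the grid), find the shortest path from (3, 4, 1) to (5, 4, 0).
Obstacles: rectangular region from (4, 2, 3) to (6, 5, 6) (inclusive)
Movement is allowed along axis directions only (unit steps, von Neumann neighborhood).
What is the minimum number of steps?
3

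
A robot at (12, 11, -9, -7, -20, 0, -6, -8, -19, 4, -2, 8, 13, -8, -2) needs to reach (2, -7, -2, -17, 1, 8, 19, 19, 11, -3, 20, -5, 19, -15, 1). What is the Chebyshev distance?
30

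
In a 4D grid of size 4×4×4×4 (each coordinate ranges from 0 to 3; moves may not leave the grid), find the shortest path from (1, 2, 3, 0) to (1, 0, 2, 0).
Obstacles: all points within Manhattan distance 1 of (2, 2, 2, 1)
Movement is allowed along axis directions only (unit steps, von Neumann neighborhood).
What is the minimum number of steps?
3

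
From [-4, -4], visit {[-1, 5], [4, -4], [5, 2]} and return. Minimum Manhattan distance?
36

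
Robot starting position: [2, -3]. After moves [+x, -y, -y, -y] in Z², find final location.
(3, -6)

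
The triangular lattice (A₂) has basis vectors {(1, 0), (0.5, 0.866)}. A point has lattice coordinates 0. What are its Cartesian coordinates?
(0, 0)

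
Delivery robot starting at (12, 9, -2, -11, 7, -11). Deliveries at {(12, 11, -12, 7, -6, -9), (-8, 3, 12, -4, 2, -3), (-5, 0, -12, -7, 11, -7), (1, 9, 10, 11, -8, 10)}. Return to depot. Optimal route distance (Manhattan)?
254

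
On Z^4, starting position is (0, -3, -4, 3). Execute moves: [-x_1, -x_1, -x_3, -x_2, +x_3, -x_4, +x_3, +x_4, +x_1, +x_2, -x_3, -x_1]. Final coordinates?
(-2, -3, -4, 3)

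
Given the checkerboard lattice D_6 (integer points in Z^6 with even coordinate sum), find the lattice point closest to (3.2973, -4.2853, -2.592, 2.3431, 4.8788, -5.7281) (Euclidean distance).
(3, -4, -2, 2, 5, -6)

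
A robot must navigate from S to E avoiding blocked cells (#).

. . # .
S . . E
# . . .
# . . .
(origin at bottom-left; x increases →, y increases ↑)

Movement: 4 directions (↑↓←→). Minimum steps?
3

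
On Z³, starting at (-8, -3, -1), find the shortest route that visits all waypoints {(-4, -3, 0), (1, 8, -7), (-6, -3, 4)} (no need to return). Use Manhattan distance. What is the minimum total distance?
36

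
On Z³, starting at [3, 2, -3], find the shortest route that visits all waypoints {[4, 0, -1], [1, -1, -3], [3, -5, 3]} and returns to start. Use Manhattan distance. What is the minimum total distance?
32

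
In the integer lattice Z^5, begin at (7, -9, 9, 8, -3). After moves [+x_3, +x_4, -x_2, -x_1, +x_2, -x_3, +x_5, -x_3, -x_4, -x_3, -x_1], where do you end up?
(5, -9, 7, 8, -2)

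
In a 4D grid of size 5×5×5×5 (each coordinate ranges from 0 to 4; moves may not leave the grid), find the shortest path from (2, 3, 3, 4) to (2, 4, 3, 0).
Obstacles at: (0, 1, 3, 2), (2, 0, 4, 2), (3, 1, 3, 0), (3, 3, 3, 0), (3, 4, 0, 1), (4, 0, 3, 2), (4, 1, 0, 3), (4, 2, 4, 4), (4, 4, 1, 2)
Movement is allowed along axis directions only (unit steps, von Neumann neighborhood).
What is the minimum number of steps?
5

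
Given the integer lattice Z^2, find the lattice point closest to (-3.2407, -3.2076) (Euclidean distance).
(-3, -3)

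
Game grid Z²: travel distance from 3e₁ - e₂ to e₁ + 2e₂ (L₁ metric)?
5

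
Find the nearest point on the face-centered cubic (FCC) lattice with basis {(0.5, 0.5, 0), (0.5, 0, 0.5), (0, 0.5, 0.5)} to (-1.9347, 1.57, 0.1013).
(-2, 1.5, 0.5)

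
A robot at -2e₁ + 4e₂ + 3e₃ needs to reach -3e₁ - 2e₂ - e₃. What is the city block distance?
11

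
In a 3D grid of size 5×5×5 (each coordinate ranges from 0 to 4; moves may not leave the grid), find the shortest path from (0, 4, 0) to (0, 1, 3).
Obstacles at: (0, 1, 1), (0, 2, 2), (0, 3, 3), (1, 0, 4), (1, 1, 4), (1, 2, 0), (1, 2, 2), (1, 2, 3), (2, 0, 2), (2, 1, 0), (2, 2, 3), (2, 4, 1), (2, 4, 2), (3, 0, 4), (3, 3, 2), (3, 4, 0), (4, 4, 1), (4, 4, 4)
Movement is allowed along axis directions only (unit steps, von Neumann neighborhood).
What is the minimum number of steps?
8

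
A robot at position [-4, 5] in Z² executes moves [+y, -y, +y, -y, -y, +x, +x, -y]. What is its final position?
(-2, 3)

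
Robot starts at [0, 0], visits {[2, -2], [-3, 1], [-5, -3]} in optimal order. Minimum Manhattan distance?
18
(one optimal route: (0, 0) → (2, -2) → (-3, 1) → (-5, -3))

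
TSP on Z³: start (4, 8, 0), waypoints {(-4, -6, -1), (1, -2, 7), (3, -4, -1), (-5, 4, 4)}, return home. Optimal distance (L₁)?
72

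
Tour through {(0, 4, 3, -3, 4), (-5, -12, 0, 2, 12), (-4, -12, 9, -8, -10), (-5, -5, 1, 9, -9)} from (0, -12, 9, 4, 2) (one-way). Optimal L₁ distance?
135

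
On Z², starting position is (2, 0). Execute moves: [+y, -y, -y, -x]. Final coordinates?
(1, -1)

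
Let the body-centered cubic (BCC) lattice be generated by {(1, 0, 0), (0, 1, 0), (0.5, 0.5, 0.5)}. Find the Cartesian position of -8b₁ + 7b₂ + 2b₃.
(-7, 8, 1)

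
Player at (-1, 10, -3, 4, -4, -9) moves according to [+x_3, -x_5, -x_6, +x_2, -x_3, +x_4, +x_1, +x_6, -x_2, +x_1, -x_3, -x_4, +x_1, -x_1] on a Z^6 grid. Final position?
(1, 10, -4, 4, -5, -9)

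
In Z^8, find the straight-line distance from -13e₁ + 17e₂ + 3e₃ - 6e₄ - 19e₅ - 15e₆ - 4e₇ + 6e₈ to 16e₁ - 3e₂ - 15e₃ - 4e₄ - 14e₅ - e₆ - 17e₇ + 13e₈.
44.8107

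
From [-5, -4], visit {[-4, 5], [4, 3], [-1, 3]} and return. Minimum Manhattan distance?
36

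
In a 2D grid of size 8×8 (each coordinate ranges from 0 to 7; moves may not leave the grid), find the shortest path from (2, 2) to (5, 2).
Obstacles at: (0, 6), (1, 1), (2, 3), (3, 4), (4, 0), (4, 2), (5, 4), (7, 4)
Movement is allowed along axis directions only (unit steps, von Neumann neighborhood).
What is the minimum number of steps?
5
(one shortest path: (2, 2) → (3, 2) → (3, 1) → (4, 1) → (5, 1) → (5, 2))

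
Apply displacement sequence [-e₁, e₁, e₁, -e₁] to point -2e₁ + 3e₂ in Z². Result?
(-2, 3)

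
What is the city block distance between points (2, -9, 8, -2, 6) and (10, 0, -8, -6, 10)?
41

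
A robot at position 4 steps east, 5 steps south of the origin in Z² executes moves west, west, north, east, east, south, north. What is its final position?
(4, -4)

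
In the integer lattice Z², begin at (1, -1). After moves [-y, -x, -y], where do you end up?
(0, -3)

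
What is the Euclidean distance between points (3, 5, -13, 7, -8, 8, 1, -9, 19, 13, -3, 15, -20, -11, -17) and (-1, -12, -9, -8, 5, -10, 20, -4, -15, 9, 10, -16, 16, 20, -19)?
77.3822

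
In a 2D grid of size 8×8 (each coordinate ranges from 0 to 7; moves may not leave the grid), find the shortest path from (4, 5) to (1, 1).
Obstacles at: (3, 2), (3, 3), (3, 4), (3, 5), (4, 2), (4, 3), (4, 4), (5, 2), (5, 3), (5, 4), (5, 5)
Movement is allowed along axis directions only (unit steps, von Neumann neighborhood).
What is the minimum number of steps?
9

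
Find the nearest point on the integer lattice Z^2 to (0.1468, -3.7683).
(0, -4)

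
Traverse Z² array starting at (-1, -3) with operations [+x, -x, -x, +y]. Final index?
(-2, -2)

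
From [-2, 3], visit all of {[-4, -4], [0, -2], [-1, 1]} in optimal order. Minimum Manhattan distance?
13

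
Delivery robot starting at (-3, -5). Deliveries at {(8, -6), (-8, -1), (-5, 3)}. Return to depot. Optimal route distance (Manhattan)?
50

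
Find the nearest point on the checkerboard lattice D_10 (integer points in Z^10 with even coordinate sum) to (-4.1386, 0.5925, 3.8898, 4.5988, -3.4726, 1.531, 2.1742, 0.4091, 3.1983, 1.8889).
(-4, 1, 4, 5, -3, 2, 2, 0, 3, 2)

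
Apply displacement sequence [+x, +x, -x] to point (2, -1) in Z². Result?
(3, -1)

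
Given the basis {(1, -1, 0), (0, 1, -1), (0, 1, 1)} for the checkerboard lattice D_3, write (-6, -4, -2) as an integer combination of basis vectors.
-6b₁ - 4b₂ - 6b₃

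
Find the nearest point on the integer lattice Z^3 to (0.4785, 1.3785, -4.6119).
(0, 1, -5)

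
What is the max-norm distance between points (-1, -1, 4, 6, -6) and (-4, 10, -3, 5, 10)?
16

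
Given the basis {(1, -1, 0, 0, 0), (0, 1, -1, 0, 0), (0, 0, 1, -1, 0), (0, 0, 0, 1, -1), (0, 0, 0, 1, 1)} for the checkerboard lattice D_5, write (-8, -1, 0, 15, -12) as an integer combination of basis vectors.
-8b₁ - 9b₂ - 9b₃ + 9b₄ - 3b₅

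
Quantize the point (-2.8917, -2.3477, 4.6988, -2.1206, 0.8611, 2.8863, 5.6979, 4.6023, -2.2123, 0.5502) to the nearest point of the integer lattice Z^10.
(-3, -2, 5, -2, 1, 3, 6, 5, -2, 1)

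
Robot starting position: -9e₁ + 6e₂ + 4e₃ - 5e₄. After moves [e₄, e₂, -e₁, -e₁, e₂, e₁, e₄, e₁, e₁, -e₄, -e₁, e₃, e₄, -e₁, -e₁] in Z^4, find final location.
(-11, 8, 5, -3)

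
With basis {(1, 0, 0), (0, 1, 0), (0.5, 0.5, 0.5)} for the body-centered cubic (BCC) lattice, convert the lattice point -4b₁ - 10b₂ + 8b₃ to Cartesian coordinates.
(0, -6, 4)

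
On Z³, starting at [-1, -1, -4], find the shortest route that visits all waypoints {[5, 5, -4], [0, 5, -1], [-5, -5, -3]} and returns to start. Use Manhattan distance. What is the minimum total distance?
46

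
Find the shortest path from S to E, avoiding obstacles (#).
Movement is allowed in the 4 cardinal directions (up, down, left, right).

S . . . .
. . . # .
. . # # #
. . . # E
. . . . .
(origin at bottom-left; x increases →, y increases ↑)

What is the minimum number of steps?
9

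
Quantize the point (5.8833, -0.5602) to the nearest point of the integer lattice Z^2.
(6, -1)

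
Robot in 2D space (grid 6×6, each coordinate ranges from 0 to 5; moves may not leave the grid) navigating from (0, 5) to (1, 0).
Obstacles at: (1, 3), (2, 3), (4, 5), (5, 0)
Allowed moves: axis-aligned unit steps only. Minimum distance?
6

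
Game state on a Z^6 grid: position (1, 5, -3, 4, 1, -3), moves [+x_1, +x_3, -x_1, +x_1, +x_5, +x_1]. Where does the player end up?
(3, 5, -2, 4, 2, -3)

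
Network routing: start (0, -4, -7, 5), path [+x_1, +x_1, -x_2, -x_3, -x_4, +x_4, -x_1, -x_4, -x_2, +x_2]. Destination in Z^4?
(1, -5, -8, 4)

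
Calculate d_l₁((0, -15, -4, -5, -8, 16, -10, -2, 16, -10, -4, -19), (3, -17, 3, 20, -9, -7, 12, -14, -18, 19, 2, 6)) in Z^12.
189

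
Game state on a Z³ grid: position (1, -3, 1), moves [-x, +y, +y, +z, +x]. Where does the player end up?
(1, -1, 2)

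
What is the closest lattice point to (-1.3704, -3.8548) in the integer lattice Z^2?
(-1, -4)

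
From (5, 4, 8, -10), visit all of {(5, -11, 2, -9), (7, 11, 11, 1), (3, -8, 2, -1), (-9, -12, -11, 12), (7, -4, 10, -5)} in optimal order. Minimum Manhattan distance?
121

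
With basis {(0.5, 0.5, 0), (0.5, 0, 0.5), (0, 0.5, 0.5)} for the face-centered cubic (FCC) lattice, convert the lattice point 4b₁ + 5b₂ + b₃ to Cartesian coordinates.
(4.5, 2.5, 3)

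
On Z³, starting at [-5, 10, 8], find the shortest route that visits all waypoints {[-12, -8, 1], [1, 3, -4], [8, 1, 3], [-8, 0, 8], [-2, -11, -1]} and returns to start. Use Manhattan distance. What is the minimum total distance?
110
(one optimal route: (-5, 10, 8) → (8, 1, 3) → (1, 3, -4) → (-2, -11, -1) → (-12, -8, 1) → (-8, 0, 8) → (-5, 10, 8))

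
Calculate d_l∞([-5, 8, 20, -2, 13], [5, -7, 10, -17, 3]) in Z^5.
15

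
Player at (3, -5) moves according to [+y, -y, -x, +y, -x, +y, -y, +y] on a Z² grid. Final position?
(1, -3)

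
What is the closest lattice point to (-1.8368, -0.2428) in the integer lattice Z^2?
(-2, 0)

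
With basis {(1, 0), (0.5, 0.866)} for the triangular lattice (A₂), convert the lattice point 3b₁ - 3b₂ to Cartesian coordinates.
(1.5, -2.598)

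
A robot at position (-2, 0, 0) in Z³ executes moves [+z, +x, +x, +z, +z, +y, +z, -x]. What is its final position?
(-1, 1, 4)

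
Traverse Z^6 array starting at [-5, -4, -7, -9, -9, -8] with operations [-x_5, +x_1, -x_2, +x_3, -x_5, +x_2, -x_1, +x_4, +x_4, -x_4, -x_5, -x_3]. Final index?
(-5, -4, -7, -8, -12, -8)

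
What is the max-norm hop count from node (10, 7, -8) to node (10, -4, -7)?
11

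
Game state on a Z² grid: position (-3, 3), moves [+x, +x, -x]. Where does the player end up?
(-2, 3)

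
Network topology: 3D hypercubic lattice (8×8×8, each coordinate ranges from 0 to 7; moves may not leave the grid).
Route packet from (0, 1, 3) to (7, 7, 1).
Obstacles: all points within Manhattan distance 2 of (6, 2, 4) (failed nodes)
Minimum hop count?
15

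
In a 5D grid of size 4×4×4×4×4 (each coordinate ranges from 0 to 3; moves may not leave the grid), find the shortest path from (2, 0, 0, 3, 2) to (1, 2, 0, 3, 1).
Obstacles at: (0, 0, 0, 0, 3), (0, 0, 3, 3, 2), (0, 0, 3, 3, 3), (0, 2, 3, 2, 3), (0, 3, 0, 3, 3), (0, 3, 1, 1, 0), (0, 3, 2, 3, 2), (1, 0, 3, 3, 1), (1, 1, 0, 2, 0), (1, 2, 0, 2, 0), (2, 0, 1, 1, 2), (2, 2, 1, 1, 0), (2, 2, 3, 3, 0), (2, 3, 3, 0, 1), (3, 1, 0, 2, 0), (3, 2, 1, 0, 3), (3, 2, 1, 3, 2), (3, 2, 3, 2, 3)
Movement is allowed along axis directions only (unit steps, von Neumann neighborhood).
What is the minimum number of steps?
4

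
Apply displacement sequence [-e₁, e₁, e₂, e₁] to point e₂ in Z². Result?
(1, 2)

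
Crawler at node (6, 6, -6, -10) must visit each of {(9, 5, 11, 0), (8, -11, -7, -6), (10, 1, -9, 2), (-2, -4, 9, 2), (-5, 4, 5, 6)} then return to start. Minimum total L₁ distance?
158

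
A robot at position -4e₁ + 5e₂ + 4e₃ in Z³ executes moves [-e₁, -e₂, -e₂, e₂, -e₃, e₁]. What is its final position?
(-4, 4, 3)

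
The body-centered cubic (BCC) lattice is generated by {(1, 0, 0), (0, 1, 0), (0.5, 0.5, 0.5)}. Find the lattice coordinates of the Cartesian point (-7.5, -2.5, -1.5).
-6b₁ - b₂ - 3b₃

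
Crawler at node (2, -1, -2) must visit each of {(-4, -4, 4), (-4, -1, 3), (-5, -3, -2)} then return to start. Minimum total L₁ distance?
32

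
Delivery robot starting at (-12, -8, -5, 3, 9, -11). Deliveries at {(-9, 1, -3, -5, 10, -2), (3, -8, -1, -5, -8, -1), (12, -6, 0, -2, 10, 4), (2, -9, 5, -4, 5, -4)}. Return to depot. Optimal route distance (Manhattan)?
178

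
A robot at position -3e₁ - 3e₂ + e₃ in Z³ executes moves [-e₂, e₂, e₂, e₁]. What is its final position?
(-2, -2, 1)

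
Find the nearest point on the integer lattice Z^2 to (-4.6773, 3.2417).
(-5, 3)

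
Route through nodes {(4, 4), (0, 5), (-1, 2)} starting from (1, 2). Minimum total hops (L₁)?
11
(one optimal route: (1, 2) → (-1, 2) → (0, 5) → (4, 4))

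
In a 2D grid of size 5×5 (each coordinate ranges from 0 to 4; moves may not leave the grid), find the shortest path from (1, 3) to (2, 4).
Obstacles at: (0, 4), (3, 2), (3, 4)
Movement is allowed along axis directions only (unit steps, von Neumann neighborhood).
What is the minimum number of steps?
2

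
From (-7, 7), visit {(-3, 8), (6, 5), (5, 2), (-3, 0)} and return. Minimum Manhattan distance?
42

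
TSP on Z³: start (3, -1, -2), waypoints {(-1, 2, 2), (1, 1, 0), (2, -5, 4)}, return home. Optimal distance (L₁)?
34
(one optimal route: (3, -1, -2) → (1, 1, 0) → (-1, 2, 2) → (2, -5, 4) → (3, -1, -2))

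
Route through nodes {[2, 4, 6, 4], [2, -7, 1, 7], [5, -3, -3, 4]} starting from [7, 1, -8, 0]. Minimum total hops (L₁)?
48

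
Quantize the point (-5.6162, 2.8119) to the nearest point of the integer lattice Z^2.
(-6, 3)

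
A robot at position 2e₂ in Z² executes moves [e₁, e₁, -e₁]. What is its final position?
(1, 2)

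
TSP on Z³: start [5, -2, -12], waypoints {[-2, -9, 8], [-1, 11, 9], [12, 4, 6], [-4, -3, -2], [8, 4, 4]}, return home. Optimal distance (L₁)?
114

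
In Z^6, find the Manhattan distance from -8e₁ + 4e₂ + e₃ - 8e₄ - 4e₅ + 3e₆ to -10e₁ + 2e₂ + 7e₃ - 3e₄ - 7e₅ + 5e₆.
20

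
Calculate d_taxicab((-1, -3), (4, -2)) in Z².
6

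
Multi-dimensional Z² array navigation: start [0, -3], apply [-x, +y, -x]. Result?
(-2, -2)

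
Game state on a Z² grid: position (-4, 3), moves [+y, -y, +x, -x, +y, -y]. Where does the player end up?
(-4, 3)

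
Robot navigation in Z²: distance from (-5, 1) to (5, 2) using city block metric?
11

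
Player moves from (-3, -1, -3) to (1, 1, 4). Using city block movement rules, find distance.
13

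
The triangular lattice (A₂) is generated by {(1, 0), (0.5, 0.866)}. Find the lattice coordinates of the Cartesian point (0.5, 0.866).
b₂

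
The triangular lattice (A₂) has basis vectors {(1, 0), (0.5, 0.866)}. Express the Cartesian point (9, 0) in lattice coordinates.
9b₁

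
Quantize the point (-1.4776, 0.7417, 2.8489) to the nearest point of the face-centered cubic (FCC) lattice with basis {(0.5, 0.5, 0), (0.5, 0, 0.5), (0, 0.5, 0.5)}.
(-1.5, 0.5, 3)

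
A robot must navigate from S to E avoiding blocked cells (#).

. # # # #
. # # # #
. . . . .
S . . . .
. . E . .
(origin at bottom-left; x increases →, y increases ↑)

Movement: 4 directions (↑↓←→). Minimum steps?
3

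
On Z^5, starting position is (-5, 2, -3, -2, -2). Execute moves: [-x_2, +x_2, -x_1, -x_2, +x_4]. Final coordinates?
(-6, 1, -3, -1, -2)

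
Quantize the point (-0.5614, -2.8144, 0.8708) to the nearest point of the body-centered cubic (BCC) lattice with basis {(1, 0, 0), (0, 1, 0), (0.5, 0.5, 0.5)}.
(-0.5, -2.5, 0.5)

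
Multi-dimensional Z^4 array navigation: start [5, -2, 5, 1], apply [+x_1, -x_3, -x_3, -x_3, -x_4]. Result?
(6, -2, 2, 0)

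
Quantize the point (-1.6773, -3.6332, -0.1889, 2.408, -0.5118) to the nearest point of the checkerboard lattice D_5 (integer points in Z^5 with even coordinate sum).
(-2, -4, 0, 2, 0)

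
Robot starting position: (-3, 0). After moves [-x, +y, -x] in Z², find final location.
(-5, 1)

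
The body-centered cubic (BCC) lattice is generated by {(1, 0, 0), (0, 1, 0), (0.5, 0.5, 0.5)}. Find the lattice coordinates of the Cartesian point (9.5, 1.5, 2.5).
7b₁ - b₂ + 5b₃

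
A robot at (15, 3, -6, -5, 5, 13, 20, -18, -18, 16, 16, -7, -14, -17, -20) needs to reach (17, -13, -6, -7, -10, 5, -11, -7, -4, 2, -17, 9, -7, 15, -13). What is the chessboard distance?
33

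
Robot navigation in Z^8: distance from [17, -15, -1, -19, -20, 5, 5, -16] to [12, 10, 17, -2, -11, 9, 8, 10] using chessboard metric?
26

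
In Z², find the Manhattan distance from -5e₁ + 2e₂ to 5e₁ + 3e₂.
11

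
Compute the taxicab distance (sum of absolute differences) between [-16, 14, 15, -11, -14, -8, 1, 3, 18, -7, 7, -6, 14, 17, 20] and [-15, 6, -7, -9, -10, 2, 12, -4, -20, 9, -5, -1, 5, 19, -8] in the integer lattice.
175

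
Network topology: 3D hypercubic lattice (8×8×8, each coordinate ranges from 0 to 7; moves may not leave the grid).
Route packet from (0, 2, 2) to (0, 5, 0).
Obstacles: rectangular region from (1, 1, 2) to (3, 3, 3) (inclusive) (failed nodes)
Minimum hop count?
5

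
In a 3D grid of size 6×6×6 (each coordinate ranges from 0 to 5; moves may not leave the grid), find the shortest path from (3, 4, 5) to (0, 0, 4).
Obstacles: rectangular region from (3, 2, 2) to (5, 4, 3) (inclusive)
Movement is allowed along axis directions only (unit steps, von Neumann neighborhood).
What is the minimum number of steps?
8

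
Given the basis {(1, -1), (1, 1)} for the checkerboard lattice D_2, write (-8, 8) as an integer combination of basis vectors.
-8b₁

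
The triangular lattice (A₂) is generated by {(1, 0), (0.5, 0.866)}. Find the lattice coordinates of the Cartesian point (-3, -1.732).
-2b₁ - 2b₂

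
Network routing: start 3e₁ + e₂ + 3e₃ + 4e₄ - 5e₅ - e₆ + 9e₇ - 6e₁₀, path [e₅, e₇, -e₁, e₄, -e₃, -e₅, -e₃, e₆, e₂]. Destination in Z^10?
(2, 2, 1, 5, -5, 0, 10, 0, 0, -6)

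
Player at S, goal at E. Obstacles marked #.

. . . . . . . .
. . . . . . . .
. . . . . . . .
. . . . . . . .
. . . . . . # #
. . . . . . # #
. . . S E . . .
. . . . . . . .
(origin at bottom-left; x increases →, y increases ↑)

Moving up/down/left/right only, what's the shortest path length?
1
(one shortest path: (3, 1) → (4, 1))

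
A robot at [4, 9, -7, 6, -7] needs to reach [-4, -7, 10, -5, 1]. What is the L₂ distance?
28.178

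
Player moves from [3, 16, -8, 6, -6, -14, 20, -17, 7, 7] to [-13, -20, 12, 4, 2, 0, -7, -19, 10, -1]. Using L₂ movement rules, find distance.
54.9727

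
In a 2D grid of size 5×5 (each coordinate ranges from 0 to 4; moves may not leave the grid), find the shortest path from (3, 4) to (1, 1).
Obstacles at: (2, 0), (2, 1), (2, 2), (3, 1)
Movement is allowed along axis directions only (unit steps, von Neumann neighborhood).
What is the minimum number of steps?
5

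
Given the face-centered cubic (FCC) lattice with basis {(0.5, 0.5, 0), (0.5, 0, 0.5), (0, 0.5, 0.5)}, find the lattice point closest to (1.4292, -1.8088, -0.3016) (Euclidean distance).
(1.5, -2, -0.5)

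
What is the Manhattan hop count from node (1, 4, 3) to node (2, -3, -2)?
13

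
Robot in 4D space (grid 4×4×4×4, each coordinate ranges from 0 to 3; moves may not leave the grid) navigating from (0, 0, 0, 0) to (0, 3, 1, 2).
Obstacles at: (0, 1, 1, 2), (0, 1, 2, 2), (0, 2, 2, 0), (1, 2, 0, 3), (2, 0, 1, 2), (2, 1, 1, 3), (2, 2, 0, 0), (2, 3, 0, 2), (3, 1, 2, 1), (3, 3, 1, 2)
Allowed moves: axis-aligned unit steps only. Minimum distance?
6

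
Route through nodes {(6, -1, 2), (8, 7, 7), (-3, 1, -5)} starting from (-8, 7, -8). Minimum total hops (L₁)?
47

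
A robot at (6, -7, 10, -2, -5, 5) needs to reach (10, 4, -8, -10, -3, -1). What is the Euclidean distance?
23.7697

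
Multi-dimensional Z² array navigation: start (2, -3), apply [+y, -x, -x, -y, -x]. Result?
(-1, -3)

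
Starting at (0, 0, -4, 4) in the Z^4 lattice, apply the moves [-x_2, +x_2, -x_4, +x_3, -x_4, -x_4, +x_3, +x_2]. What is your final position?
(0, 1, -2, 1)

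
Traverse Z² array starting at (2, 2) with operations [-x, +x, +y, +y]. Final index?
(2, 4)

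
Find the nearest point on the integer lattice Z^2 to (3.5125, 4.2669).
(4, 4)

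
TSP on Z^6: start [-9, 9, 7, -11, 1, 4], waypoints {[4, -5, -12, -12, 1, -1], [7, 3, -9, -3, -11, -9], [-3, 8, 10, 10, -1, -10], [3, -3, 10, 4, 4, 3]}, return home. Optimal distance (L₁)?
240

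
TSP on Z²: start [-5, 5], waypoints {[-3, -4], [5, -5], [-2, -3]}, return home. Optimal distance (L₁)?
40
(one optimal route: (-5, 5) → (-3, -4) → (5, -5) → (-2, -3) → (-5, 5))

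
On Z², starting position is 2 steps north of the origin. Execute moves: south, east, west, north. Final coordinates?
(0, 2)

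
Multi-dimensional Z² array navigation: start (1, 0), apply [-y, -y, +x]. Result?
(2, -2)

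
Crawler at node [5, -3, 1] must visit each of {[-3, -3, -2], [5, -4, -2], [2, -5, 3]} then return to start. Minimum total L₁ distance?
32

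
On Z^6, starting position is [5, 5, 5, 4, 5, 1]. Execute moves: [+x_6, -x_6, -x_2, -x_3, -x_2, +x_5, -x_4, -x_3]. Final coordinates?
(5, 3, 3, 3, 6, 1)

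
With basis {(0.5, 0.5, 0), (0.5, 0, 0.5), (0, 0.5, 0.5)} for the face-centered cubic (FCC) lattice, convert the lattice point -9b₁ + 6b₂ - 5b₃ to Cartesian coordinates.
(-1.5, -7, 0.5)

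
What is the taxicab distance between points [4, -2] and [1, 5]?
10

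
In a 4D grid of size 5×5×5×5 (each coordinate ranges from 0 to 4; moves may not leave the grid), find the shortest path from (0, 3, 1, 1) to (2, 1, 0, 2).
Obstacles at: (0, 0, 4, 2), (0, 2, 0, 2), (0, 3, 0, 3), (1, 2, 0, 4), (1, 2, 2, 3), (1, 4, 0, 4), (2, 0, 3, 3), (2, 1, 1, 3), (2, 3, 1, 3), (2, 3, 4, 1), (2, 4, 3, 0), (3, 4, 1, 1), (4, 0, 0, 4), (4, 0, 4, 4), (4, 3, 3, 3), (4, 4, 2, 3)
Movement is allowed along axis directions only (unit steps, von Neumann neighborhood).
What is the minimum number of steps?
6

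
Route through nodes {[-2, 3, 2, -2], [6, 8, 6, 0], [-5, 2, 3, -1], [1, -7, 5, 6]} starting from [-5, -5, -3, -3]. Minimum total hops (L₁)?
67
(one optimal route: (-5, -5, -3, -3) → (-5, 2, 3, -1) → (-2, 3, 2, -2) → (6, 8, 6, 0) → (1, -7, 5, 6))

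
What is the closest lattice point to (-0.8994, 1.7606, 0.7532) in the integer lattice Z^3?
(-1, 2, 1)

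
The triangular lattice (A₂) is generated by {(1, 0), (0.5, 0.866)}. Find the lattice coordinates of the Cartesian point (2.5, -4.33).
5b₁ - 5b₂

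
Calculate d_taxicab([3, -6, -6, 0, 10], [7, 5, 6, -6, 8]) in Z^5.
35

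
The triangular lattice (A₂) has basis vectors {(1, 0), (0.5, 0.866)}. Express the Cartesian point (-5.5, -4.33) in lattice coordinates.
-3b₁ - 5b₂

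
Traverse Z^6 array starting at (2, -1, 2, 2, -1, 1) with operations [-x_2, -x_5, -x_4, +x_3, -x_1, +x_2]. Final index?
(1, -1, 3, 1, -2, 1)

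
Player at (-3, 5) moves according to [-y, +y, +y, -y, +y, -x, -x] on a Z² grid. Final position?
(-5, 6)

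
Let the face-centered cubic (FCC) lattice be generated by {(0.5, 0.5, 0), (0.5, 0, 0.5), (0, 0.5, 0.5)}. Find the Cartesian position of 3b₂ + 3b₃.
(1.5, 1.5, 3)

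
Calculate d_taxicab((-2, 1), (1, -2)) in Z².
6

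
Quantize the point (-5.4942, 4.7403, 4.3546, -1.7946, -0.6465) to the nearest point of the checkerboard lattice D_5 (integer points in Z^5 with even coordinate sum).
(-6, 5, 4, -2, -1)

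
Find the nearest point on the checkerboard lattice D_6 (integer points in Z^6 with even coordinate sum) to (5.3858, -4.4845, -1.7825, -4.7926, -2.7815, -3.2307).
(5, -4, -2, -5, -3, -3)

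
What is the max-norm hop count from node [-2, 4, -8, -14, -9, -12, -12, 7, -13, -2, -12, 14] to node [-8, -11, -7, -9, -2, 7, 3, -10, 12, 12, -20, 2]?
25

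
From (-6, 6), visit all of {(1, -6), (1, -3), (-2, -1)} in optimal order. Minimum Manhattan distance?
19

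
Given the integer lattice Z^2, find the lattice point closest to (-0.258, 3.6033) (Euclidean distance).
(0, 4)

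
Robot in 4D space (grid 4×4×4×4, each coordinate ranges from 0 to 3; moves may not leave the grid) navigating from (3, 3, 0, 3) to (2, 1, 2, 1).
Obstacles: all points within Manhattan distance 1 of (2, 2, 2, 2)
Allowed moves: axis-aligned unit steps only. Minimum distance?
7
(one shortest path: (3, 3, 0, 3) → (2, 3, 0, 3) → (2, 2, 0, 3) → (2, 1, 0, 3) → (2, 1, 1, 3) → (2, 1, 1, 2) → (2, 1, 1, 1) → (2, 1, 2, 1))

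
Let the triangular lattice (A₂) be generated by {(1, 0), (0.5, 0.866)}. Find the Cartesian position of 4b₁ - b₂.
(3.5, -0.866)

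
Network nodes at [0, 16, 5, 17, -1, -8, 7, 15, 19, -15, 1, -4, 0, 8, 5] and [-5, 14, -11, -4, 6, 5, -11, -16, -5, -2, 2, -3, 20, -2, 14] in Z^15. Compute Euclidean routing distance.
59.6406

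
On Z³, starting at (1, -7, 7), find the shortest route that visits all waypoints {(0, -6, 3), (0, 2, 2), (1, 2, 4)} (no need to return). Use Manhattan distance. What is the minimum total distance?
18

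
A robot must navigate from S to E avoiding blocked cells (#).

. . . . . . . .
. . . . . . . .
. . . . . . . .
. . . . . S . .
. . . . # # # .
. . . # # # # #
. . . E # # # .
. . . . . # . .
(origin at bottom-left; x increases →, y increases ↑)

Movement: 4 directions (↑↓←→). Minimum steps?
7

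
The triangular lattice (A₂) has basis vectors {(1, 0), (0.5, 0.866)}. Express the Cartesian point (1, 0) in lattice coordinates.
b₁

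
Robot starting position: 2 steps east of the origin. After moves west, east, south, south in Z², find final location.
(2, -2)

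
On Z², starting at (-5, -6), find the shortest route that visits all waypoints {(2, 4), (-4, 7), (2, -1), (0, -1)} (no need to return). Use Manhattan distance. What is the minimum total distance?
26
(one optimal route: (-5, -6) → (0, -1) → (2, -1) → (2, 4) → (-4, 7))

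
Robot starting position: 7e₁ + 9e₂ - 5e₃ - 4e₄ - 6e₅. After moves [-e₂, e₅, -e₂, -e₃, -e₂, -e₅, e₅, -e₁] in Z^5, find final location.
(6, 6, -6, -4, -5)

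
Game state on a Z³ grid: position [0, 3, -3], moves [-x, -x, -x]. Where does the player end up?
(-3, 3, -3)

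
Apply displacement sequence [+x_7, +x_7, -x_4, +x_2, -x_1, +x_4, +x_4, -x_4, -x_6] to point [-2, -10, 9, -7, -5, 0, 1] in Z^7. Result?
(-3, -9, 9, -7, -5, -1, 3)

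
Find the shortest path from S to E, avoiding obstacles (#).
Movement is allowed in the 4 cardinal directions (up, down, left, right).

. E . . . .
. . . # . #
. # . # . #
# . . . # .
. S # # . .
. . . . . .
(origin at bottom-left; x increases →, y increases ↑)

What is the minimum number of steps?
6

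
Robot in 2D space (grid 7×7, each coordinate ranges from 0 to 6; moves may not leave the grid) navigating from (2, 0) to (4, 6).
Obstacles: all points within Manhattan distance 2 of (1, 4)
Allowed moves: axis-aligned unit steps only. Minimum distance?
8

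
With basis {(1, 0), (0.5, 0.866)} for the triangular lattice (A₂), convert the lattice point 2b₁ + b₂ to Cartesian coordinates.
(2.5, 0.866)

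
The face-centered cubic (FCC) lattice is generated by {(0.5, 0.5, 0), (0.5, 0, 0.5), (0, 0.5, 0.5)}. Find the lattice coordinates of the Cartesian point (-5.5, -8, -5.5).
-8b₁ - 3b₂ - 8b₃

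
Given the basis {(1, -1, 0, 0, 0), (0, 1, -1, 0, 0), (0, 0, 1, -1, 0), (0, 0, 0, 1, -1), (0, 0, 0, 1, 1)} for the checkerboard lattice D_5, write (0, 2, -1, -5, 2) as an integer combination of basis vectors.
2b₂ + b₃ - 3b₄ - b₅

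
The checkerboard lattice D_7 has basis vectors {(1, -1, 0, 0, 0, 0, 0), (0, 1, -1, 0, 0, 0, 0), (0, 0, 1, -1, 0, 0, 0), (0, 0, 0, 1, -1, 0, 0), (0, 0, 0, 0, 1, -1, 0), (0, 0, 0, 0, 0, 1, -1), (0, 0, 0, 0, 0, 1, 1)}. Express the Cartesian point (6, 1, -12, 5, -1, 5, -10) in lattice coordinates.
6b₁ + 7b₂ - 5b₃ - b₅ + 7b₆ - 3b₇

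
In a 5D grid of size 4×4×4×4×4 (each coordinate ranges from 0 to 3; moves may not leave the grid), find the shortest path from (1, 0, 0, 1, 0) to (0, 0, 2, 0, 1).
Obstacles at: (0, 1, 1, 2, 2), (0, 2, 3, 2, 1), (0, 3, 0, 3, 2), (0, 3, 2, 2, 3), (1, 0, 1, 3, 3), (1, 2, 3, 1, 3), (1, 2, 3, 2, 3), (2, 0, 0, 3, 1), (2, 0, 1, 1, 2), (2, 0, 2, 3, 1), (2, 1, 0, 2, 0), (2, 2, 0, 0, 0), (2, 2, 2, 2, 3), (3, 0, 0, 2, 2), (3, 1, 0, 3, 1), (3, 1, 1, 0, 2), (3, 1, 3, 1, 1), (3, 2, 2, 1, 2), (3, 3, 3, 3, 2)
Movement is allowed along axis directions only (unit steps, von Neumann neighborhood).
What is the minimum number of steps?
5
(one shortest path: (1, 0, 0, 1, 0) → (0, 0, 0, 1, 0) → (0, 0, 1, 1, 0) → (0, 0, 2, 1, 0) → (0, 0, 2, 0, 0) → (0, 0, 2, 0, 1))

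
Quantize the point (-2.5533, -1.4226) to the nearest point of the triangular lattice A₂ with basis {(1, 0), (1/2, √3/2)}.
(-3, -1.732)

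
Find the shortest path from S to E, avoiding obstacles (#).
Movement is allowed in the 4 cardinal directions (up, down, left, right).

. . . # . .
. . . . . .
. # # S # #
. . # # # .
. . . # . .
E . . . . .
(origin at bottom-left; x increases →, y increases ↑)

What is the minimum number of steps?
8
(one shortest path: (3, 3) → (3, 4) → (2, 4) → (1, 4) → (0, 4) → (0, 3) → (0, 2) → (0, 1) → (0, 0))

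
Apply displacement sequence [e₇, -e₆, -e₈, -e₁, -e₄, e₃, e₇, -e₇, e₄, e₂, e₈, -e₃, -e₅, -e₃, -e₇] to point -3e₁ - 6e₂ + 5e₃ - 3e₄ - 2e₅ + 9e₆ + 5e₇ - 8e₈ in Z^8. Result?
(-4, -5, 4, -3, -3, 8, 5, -8)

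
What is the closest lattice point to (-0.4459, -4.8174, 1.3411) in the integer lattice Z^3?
(0, -5, 1)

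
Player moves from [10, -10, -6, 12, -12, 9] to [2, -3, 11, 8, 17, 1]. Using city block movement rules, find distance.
73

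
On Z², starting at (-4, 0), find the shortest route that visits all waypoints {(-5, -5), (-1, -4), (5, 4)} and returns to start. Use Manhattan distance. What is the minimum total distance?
38
(one optimal route: (-4, 0) → (-5, -5) → (-1, -4) → (5, 4) → (-4, 0))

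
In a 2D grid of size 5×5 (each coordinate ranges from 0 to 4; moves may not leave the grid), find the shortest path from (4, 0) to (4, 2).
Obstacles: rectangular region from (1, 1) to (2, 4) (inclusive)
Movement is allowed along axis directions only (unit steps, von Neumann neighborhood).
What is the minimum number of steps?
2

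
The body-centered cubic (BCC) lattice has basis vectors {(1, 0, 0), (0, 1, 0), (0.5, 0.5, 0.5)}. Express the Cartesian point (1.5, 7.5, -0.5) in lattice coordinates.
2b₁ + 8b₂ - b₃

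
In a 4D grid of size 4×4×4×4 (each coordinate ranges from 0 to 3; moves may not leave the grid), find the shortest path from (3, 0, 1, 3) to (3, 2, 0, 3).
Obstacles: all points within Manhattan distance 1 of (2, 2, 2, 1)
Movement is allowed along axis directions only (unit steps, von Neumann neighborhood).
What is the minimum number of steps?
3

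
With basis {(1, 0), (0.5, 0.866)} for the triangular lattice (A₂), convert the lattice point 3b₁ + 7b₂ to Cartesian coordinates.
(6.5, 6.062)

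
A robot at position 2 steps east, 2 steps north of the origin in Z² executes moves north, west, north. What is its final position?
(1, 4)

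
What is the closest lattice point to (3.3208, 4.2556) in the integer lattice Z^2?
(3, 4)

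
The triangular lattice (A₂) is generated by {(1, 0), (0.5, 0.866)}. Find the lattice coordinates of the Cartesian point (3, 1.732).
2b₁ + 2b₂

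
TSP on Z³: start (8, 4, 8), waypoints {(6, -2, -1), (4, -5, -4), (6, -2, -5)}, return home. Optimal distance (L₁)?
52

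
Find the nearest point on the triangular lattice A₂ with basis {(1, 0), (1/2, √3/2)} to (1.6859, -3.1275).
(2, -3.464)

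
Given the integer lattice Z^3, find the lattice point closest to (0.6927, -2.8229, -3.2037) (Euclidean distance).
(1, -3, -3)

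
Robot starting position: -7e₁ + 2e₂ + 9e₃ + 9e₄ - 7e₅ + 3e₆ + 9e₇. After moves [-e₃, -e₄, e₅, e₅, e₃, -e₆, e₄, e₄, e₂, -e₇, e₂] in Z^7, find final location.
(-7, 4, 9, 10, -5, 2, 8)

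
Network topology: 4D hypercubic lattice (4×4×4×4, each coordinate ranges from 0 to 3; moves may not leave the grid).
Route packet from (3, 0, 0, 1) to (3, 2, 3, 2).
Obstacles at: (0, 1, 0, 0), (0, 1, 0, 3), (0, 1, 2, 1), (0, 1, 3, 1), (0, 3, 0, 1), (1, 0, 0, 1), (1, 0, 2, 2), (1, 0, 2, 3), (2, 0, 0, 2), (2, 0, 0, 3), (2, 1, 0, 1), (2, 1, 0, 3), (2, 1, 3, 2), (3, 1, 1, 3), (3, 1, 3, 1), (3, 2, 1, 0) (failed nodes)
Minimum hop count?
6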